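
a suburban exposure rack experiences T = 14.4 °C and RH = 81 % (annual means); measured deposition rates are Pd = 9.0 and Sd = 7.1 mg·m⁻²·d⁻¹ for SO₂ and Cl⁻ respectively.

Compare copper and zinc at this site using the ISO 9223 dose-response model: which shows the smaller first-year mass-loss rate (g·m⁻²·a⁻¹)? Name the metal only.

zinc

copper: temperature factor f = -0.080·(4.4) = -0.3520
  SO₂ term: 0.0053·9.0^0.26·exp(0.059·81-0.3520) = 0.7852
  Cl⁻ term: 0.01025·7.1^0.27·exp(0.036·81+0.049·14.4) = 0.6507
  r_corr = 0.7852 + 0.6507 = 1.436 μm/a
  mass loss = 1.436 μm/a × 8.96 g/cm³ = 12.87 g·m⁻²·a⁻¹
zinc: T>10 °C ⇒ hinge -0.071·(14.4−10) = -0.3124
  Pd branch = 0.0129·Pd^0.44·e^(0.046·RH+f) = 1.03 μm/a
  Sd branch = 0.0175·Sd^0.57·e^(0.008·RH+0.085·T) = 0.3477 μm/a
  r_corr = 1.03 + 0.3477 = 1.378 μm/a
  mass loss = 1.378 μm/a × 7.14 g/cm³ = 9.839 g·m⁻²·a⁻¹
Ordering by g·m⁻²·a⁻¹: copper (12.9) > zinc (9.84)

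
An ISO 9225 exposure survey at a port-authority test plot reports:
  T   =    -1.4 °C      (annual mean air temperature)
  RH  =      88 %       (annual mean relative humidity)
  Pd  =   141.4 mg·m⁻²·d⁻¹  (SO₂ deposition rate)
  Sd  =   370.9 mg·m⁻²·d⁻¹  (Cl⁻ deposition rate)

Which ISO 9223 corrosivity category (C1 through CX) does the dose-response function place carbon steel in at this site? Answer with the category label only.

carbon steel: temperature factor f = +0.150·(-11.4) = -1.7100
  sulphur-dioxide contribution → 24.43 μm/a
  chloride contribution → 68.93 μm/a
  ⇒ r_corr(carbon steel) = 93.36 μm/a
ISO 9223 Table 2 (carbon steel): 80 < 93.4 ≤ 200 μm/a ⇒ C5

C5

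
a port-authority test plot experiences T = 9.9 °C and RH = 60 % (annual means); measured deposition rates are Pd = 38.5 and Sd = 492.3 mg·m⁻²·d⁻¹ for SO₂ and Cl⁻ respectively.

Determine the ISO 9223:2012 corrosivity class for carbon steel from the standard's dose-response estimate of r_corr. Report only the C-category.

carbon steel: T≤10 °C ⇒ hinge +0.150·(9.9−10) = -0.0150
  Pd branch = 1.77·Pd^0.52·e^(0.02·RH+f) = 38.64 μm/a
  Sd branch = 0.102·Sd^0.62·e^(0.033·RH+0.04·T) = 51.25 μm/a
  r_corr = 38.64 + 51.25 = 89.89 μm/a
ISO 9223 Table 2 (carbon steel): 80 < 89.9 ≤ 200 μm/a ⇒ C5

C5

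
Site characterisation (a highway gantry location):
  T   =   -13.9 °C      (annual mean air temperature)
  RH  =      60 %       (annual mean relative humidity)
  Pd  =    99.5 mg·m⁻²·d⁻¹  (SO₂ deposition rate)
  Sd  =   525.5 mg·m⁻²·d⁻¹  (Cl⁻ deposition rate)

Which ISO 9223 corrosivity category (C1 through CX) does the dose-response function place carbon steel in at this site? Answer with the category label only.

carbon steel: temperature factor f = +0.150·(-23.9) = -3.5850
  sulphur-dioxide contribution → 1.783 μm/a
  chloride contribution → 20.6 μm/a
  total first-year rate 22.38 μm/a
Category bounds: 1.3…25 μm/a bracket r_corr ⇒ C2

C2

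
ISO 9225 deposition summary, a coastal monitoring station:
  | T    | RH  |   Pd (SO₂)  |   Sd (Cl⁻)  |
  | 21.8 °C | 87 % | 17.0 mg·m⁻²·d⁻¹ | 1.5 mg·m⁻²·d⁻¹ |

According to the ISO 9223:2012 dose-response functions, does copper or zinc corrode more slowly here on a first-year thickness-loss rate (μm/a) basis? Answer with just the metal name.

copper: T>10 °C ⇒ hinge -0.080·(21.8−10) = -0.9440
  sulphur-dioxide contribution → 0.7302 μm/a
  chloride contribution → 0.7628 μm/a
  total first-year rate 1.493 μm/a
zinc: T>10 °C ⇒ hinge -0.071·(21.8−10) = -0.8378
  sulphur-dioxide contribution → 1.062 μm/a
  chloride contribution → 0.2821 μm/a
  total first-year rate 1.344 μm/a
Ordering by μm/a: copper (1.49) > zinc (1.34)

zinc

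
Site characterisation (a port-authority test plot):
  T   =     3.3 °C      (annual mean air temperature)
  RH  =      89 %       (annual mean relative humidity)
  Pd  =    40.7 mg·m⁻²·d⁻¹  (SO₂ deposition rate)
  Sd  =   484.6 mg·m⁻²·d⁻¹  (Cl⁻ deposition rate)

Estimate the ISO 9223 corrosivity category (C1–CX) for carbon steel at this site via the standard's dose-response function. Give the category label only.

C5

carbon steel: T≤10 °C ⇒ hinge +0.150·(3.3−10) = -1.0050
  sulphur-dioxide contribution → 26.4 μm/a
  chloride contribution → 101.5 μm/a
  ⇒ r_corr(carbon steel) = 127.9 μm/a
ISO 9223 Table 2 (carbon steel): 80 < 128 ≤ 200 μm/a ⇒ C5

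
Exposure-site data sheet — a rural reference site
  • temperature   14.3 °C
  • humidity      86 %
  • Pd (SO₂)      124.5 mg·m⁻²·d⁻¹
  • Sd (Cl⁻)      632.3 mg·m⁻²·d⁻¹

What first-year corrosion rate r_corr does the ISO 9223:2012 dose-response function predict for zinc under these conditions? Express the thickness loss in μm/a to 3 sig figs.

r_corr = 8.79 μm/a

zinc: f(T) = -0.071·(T−10) [T>10 °C] = -0.3053
  sulphur-dioxide contribution → 4.149 μm/a
  chloride contribution → 4.637 μm/a
  ⇒ r_corr(zinc) = 8.786 μm/a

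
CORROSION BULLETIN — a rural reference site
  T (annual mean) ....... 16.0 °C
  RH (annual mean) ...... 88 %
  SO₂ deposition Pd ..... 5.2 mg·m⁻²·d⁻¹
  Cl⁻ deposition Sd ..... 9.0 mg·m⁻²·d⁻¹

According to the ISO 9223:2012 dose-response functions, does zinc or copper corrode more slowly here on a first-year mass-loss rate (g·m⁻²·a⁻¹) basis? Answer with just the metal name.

zinc

zinc: T>10 °C ⇒ hinge -0.071·(16.0−10) = -0.4260
  SO₂ term: 0.0129·5.2^0.44·exp(0.046·88-0.4260) = 0.9969
  Cl⁻ term: 0.0175·9.0^0.57·exp(0.008·88+0.085·16.0) = 0.4823
  r_corr = 0.9969 + 0.4823 = 1.479 μm/a
  mass loss = 1.479 μm/a × 7.14 g/cm³ = 10.56 g·m⁻²·a⁻¹
copper: T>10 °C ⇒ hinge -0.080·(16.0−10) = -0.4800
  Pd branch = 0.0053·Pd^0.26·e^(0.059·RH+f) = 0.9054 μm/a
  Sd branch = 0.01025·Sd^0.27·e^(0.036·RH+0.049·T) = 0.9654 μm/a
  r_corr = 0.9054 + 0.9654 = 1.871 μm/a
  mass loss = 1.871 μm/a × 8.96 g/cm³ = 16.76 g·m⁻²·a⁻¹
Ordering by g·m⁻²·a⁻¹: copper (16.8) > zinc (10.6)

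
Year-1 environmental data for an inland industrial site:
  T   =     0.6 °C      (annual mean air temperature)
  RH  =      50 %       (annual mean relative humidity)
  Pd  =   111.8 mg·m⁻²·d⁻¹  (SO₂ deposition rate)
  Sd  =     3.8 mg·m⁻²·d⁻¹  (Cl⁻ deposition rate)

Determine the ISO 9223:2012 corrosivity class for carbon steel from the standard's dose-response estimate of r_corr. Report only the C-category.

C2

carbon steel: temperature factor f = +0.150·(-9.4) = -1.4100
  sulphur-dioxide contribution → 13.65 μm/a
  chloride contribution → 1.245 μm/a
  ⇒ r_corr(carbon steel) = 14.89 μm/a
ISO 9223 Table 2 (carbon steel): 1.3 < 14.9 ≤ 25 μm/a ⇒ C2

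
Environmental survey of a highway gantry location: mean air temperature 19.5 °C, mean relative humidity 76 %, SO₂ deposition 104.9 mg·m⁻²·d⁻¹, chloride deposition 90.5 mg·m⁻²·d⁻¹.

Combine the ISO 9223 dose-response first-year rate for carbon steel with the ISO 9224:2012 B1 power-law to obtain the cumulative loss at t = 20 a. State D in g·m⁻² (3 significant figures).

D(20) = 3.73e+03 g·m⁻²

carbon steel: T>10 °C ⇒ hinge -0.054·(19.5−10) = -0.5130
  Pd branch = 1.77·Pd^0.52·e^(0.02·RH+f) = 54.46 μm/a
  Cl⁻ term: 0.102·90.5^0.62·exp(0.033·76+0.04·19.5) = 44.64
  sum: 54.46 + 44.64 → r_corr = 99.1 μm/a
Long-term exponent b (ISO 9224 Table 2, B1) = 0.523
  D(20) = 99.1 × 20^0.523 = 99.1 × 4.791 = 474.8 μm
  Mass loss = 474.8 μm × 7.85 g/cm³ = 3727 g·m⁻²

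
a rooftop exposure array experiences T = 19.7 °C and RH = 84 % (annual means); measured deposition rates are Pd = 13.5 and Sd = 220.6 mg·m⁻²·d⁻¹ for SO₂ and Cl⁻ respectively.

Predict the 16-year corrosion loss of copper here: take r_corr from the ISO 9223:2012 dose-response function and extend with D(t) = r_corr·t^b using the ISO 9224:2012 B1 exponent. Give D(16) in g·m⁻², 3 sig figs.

copper: temperature factor f = -0.080·(9.7) = -0.7760
  sulphur-dioxide contribution → 0.6816 μm/a
  chloride contribution → 2.377 μm/a
  ⇒ r_corr(copper) = 3.059 μm/a
ISO 9224: D(t) = r_corr · t^b with b = 0.667 (copper, B1)
  D(16) = 3.059 × 16^0.667 = 3.059 × 6.355 = 19.44 μm
  Mass loss = 19.44 μm × 8.96 g/cm³ = 174.2 g·m⁻²

D(16) = 174 g·m⁻²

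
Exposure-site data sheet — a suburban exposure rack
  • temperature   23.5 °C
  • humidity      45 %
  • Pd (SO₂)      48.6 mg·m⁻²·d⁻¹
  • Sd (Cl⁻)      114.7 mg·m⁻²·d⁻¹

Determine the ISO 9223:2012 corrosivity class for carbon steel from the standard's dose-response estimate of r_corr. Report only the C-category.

carbon steel: temperature factor f = -0.054·(13.5) = -0.7290
  sulphur-dioxide contribution → 15.82 μm/a
  chloride contribution → 21.81 μm/a
  ⇒ r_corr(carbon steel) = 37.63 μm/a
37.6 μm/a falls in (25, 50] for carbon steel → category C3

C3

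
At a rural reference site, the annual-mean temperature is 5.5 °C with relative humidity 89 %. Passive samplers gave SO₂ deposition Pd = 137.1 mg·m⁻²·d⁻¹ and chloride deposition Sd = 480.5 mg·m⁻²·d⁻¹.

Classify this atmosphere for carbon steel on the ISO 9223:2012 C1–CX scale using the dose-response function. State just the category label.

carbon steel: T≤10 °C ⇒ hinge +0.150·(5.5−10) = -0.6750
  SO₂ term: 1.77·137.1^0.52·exp(0.02·89-0.6750) = 69.04
  Sd branch = 0.102·Sd^0.62·e^(0.033·RH+0.04·T) = 110.2 μm/a
  sum: 69.04 + 110.2 → r_corr = 179.3 μm/a
ISO 9223 Table 2 (carbon steel): 80 < 179 ≤ 200 μm/a ⇒ C5

C5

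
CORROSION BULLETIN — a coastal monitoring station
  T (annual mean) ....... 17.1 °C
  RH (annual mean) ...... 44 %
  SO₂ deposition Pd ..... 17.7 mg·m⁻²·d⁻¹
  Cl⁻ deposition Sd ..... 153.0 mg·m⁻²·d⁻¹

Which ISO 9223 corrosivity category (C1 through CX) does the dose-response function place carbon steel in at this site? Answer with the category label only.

C3

carbon steel: f(T) = -0.054·(T−10) [T>10 °C] = -0.3834
  Pd branch = 1.77·Pd^0.52·e^(0.02·RH+f) = 12.96 μm/a
  Sd branch = 0.102·Sd^0.62·e^(0.033·RH+0.04·T) = 19.53 μm/a
  r_corr = 12.96 + 19.53 = 32.49 μm/a
Category bounds: 25…50 μm/a bracket r_corr ⇒ C3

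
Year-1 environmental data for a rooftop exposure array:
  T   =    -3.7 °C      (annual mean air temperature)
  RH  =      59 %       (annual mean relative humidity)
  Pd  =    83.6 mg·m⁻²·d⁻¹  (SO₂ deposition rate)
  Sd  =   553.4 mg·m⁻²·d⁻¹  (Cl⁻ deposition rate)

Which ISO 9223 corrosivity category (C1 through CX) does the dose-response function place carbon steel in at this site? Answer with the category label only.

carbon steel: T≤10 °C ⇒ hinge +0.150·(-3.7−10) = -2.0550
  sulphur-dioxide contribution → 7.371 μm/a
  chloride contribution → 30.94 μm/a
  ⇒ r_corr(carbon steel) = 38.32 μm/a
Category bounds: 25…50 μm/a bracket r_corr ⇒ C3

C3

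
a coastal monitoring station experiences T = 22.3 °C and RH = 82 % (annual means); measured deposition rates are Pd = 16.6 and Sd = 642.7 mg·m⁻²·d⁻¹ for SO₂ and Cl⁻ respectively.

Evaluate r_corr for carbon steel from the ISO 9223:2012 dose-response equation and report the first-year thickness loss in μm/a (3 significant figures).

carbon steel: T>10 °C ⇒ hinge -0.054·(22.3−10) = -0.6642
  SO₂ term: 1.77·16.6^0.52·exp(0.02·82-0.6642) = 20.24
  Cl⁻ term: 0.102·642.7^0.62·exp(0.033·82+0.04·22.3) = 205.2
  sum: 20.24 + 205.2 → r_corr = 225.4 μm/a

r_corr = 225 μm/a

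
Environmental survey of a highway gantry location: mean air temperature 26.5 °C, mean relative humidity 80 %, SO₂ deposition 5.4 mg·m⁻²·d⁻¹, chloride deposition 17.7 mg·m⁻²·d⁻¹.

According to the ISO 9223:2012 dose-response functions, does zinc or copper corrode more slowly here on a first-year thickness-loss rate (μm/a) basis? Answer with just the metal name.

copper

zinc: T>10 °C ⇒ hinge -0.071·(26.5−10) = -1.1715
  Pd branch = 0.0129·Pd^0.44·e^(0.046·RH+f) = 0.3329 μm/a
  Sd branch = 0.0175·Sd^0.57·e^(0.008·RH+0.085·T) = 1.624 μm/a
  sum: 0.3329 + 1.624 → r_corr = 1.957 μm/a
copper: f(T) = -0.080·(T−10) [T>10 °C] = -1.3200
  SO₂ term: 0.0053·5.4^0.26·exp(0.059·80-1.3200) = 0.2462
  Cl⁻ term: 0.01025·17.7^0.27·exp(0.036·80+0.049·26.5) = 1.453
  sum: 0.2462 + 1.453 → r_corr = 1.7 μm/a
Ordering by μm/a: zinc (1.96) > copper (1.7)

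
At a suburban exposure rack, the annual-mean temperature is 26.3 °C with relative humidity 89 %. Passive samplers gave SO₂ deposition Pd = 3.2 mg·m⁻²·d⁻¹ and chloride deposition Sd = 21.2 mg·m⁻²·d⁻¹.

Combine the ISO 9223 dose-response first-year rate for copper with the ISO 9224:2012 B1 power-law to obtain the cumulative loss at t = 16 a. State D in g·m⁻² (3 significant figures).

copper: T>10 °C ⇒ hinge -0.080·(26.3−10) = -1.3040
  SO₂ term: 0.0053·3.2^0.26·exp(0.059·89-1.3040) = 0.3713
  Sd branch = 0.01025·Sd^0.27·e^(0.036·RH+0.049·T) = 2.089 μm/a
  r_corr = 0.3713 + 2.089 = 2.461 μm/a
ISO 9224: D(t) = r_corr · t^b with b = 0.667 (copper, B1)
  D(16) = 2.461 × 16^0.667 = 2.461 × 6.355 = 15.64 μm
  Mass loss = 15.64 μm × 8.96 g/cm³ = 140.1 g·m⁻²

D(16) = 140 g·m⁻²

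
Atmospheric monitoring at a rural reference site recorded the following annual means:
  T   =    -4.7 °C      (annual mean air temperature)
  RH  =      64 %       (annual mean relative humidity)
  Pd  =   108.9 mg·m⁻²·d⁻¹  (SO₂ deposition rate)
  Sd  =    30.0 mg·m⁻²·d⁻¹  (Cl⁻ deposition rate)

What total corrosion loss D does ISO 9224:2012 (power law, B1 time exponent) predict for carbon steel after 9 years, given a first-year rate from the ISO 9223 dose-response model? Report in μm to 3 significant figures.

D(9) = 43.5 μm

carbon steel: temperature factor f = +0.150·(-14.7) = -2.2050
  sulphur-dioxide contribution → 8.045 μm/a
  chloride contribution → 5.754 μm/a
  total first-year rate 13.8 μm/a
Long-term exponent b (ISO 9224 Table 2, B1) = 0.523
  D(9) = 13.8 × 9^0.523 = 13.8 × 3.156 = 43.54 μm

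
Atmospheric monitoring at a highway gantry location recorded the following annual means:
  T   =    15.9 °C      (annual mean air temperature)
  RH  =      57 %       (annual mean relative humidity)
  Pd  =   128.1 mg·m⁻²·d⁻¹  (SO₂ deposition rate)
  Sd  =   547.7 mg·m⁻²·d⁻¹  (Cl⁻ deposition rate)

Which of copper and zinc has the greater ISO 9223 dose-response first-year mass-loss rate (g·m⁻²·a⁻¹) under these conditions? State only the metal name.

copper: T>10 °C ⇒ hinge -0.080·(15.9−10) = -0.4720
  sulphur-dioxide contribution → 0.3371 μm/a
  chloride contribution → 0.9542 μm/a
  ⇒ r_corr(copper) = 1.291 μm/a
  mass loss = 1.291 μm/a × 8.96 g/cm³ = 11.57 g·m⁻²·a⁻¹
zinc: f(T) = -0.071·(T−10) [T>10 °C] = -0.4189
  sulphur-dioxide contribution → 0.9879 μm/a
  chloride contribution → 3.881 μm/a
  total first-year rate 4.869 μm/a
  mass loss = 4.869 μm/a × 7.14 g/cm³ = 34.77 g·m⁻²·a⁻¹
Ordering by g·m⁻²·a⁻¹: zinc (34.8) > copper (11.6)

zinc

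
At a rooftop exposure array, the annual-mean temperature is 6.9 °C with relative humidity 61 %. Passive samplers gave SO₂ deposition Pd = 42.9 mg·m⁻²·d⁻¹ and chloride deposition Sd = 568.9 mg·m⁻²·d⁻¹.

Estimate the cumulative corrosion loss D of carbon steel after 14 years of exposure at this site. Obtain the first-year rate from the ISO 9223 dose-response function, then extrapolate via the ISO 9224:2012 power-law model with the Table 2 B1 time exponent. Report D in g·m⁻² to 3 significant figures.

D(14) = 2.43e+03 g·m⁻²

carbon steel: temperature factor f = +0.150·(-3.1) = -0.4650
  sulphur-dioxide contribution → 26.59 μm/a
  chloride contribution → 51.38 μm/a
  total first-year rate 77.97 μm/a
ISO 9224: D(t) = r_corr · t^b with b = 0.523 (carbon steel, B1)
  D(14) = 77.97 × 14^0.523 = 77.97 × 3.976 = 310 μm
  Mass loss = 310 μm × 7.85 g/cm³ = 2434 g·m⁻²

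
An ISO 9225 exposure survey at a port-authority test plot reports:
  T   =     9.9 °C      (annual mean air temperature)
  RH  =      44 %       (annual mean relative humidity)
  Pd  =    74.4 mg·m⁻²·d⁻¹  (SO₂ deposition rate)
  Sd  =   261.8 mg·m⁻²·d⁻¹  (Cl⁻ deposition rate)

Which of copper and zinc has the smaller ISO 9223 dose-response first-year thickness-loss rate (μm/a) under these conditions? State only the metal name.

copper

copper: temperature factor f = +0.126·(-0.1) = -0.0126
  SO₂ term: 0.0053·74.4^0.26·exp(0.059·44-0.0126) = 0.2152
  Cl⁻ term: 0.01025·261.8^0.27·exp(0.036·44+0.049·9.9) = 0.3649
  sum: 0.2152 + 0.3649 → r_corr = 0.5801 μm/a
zinc: T≤10 °C ⇒ hinge +0.038·(9.9−10) = -0.0038
  SO₂ term: 0.0129·74.4^0.44·exp(0.046·44-0.0038) = 0.6478
  Cl⁻ term: 0.0175·261.8^0.57·exp(0.008·44+0.085·9.9) = 1.379
  sum: 0.6478 + 1.379 → r_corr = 2.027 μm/a
Ordering by μm/a: zinc (2.03) > copper (0.58)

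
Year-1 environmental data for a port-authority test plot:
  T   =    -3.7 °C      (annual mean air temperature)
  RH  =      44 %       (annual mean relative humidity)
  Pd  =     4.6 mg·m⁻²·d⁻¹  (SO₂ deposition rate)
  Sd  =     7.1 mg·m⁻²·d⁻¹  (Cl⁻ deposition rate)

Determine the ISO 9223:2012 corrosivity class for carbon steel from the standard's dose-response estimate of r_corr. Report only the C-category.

carbon steel: f(T) = +0.150·(T−10) [T≤10 °C] = -2.0550
  sulphur-dioxide contribution → 1.209 μm/a
  chloride contribution → 1.267 μm/a
  total first-year rate 2.475 μm/a
2.48 μm/a falls in (1.3, 25] for carbon steel → category C2

C2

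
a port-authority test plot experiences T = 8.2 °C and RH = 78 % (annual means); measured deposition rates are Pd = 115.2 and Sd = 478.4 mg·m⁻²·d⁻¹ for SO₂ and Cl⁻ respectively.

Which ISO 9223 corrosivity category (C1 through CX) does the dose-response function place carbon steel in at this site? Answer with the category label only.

carbon steel: temperature factor f = +0.150·(-1.8) = -0.2700
  sulphur-dioxide contribution → 75.89 μm/a
  chloride contribution → 85.19 μm/a
  total first-year rate 161.1 μm/a
161 μm/a falls in (80, 200] for carbon steel → category C5

C5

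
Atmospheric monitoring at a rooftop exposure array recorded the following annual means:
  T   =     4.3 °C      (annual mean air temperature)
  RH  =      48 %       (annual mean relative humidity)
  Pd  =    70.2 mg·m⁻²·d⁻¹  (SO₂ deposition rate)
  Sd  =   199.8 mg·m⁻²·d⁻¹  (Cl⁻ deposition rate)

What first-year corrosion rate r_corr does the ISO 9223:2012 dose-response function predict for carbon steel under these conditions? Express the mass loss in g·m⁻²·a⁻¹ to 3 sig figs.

r_corr = 265 g·m⁻²·a⁻¹

carbon steel: temperature factor f = +0.150·(-5.7) = -0.8550
  SO₂ term: 1.77·70.2^0.52·exp(0.02·48-0.8550) = 17.93
  Sd branch = 0.102·Sd^0.62·e^(0.033·RH+0.04·T) = 15.76 μm/a
  r_corr = 17.93 + 15.76 = 33.69 μm/a
Convert to mass loss: 33.69 μm/a × 7.85 g/cm³ = 264.5 g·m⁻²·a⁻¹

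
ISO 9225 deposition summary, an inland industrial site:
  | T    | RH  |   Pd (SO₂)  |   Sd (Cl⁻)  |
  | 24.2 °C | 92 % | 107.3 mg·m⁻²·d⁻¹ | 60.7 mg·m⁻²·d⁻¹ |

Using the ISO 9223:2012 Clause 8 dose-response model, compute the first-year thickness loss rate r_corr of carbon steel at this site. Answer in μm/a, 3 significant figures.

r_corr = 130 μm/a

carbon steel: f(T) = -0.054·(T−10) [T>10 °C] = -0.7668
  Pd branch = 1.77·Pd^0.52·e^(0.02·RH+f) = 58.88 μm/a
  Sd branch = 0.102·Sd^0.62·e^(0.033·RH+0.04·T) = 71.3 μm/a
  r_corr = 58.88 + 71.3 = 130.2 μm/a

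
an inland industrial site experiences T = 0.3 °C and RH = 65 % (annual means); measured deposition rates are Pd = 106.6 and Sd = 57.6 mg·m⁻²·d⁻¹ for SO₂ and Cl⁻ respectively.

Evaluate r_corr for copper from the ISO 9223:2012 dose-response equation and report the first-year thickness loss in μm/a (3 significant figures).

r_corr = 0.566 μm/a

copper: temperature factor f = +0.126·(-9.7) = -1.2222
  Pd branch = 0.0053·Pd^0.26·e^(0.059·RH+f) = 0.2433 μm/a
  Sd branch = 0.01025·Sd^0.27·e^(0.036·RH+0.049·T) = 0.3226 μm/a
  r_corr = 0.2433 + 0.3226 = 0.5659 μm/a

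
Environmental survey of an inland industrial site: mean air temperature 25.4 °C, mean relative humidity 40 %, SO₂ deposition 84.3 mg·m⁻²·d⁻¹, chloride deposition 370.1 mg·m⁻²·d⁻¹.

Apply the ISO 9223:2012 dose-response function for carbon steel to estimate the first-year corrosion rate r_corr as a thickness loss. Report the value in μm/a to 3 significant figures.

carbon steel: temperature factor f = -0.054·(15.4) = -0.8316
  sulphur-dioxide contribution → 17.21 μm/a
  chloride contribution → 41.25 μm/a
  total first-year rate 58.46 μm/a

r_corr = 58.5 μm/a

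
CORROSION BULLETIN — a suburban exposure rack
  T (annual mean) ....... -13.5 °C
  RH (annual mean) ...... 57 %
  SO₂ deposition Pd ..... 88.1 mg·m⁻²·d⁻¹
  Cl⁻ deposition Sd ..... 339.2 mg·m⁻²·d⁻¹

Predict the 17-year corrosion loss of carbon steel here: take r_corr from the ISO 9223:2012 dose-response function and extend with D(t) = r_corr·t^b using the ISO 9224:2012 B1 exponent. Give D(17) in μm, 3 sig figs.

carbon steel: temperature factor f = +0.150·(-23.5) = -3.5250
  sulphur-dioxide contribution → 1.673 μm/a
  chloride contribution → 14.45 μm/a
  total first-year rate 16.12 μm/a
Power-law: D(17) = r_corr · 17^0.523
  D(17) = 16.12 × 17^0.523 = 16.12 × 4.401 = 70.95 μm

D(17) = 71.0 μm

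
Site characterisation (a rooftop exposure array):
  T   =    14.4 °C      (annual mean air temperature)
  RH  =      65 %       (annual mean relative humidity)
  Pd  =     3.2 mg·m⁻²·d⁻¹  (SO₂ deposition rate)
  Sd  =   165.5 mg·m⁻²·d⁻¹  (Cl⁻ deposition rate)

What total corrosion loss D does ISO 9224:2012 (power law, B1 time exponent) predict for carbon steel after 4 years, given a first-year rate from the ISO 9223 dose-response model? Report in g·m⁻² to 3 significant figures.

carbon steel: temperature factor f = -0.054·(4.4) = -0.2376
  sulphur-dioxide contribution → 9.377 μm/a
  chloride contribution → 36.81 μm/a
  ⇒ r_corr(carbon steel) = 46.19 μm/a
ISO 9224: D(t) = r_corr · t^b with b = 0.523 (carbon steel, B1)
  D(4) = 46.19 × 4^0.523 = 46.19 × 2.065 = 95.37 μm
  Mass loss = 95.37 μm × 7.85 g/cm³ = 748.6 g·m⁻²

D(4) = 749 g·m⁻²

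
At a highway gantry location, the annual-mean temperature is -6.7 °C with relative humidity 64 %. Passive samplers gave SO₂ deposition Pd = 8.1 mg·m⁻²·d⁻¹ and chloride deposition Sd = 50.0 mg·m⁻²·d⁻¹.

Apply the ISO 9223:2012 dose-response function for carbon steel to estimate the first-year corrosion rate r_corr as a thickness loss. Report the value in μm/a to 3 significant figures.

r_corr = 8.83 μm/a

carbon steel: T≤10 °C ⇒ hinge +0.150·(-6.7−10) = -2.5050
  sulphur-dioxide contribution → 1.543 μm/a
  chloride contribution → 7.291 μm/a
  ⇒ r_corr(carbon steel) = 8.834 μm/a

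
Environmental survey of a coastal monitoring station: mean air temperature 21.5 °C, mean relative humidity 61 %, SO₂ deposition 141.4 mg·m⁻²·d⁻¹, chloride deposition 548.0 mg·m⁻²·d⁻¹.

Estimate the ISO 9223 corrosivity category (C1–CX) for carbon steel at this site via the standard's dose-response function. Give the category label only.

C5

carbon steel: f(T) = -0.054·(T−10) [T>10 °C] = -0.6210
  sulphur-dioxide contribution → 42.3 μm/a
  chloride contribution → 90.03 μm/a
  total first-year rate 132.3 μm/a
132 μm/a falls in (80, 200] for carbon steel → category C5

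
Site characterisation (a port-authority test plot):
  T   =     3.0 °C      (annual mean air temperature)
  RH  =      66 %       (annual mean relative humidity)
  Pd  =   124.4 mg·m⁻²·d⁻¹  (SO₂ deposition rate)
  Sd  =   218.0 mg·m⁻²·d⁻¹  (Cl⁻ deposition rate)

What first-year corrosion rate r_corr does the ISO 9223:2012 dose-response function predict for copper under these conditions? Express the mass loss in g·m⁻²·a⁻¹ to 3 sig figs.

r_corr = 8.28 g·m⁻²·a⁻¹

copper: f(T) = +0.126·(T−10) [T≤10 °C] = -0.8820
  SO₂ term: 0.0053·124.4^0.26·exp(0.059·66-0.8820) = 0.3776
  Sd branch = 0.01025·Sd^0.27·e^(0.036·RH+0.049·T) = 0.5468 μm/a
  r_corr = 0.3776 + 0.5468 = 0.9244 μm/a
Convert to mass loss: 0.9244 μm/a × 8.96 g/cm³ = 8.283 g·m⁻²·a⁻¹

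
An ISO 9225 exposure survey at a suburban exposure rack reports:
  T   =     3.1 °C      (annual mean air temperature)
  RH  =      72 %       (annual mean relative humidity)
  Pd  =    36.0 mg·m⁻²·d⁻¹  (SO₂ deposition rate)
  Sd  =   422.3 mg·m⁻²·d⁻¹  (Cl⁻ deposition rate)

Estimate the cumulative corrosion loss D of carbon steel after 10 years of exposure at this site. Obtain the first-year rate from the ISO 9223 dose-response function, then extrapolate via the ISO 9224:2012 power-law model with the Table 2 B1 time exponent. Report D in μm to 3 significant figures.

carbon steel: f(T) = +0.150·(T−10) [T≤10 °C] = -1.0350
  SO₂ term: 1.77·36.0^0.52·exp(0.02·72-1.0350) = 17.11
  Cl⁻ term: 0.102·422.3^0.62·exp(0.033·72+0.04·3.1) = 52.75
  sum: 17.11 + 52.75 → r_corr = 69.86 μm/a
ISO 9224: D(t) = r_corr · t^b with b = 0.523 (carbon steel, B1)
  D(10) = 69.86 × 10^0.523 = 69.86 × 3.334 = 232.9 μm

D(10) = 233 μm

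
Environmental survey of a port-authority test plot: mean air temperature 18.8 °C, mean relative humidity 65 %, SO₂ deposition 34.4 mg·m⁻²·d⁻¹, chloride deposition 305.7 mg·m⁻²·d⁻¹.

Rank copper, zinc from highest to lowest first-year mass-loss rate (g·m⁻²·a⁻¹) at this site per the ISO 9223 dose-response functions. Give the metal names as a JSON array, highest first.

copper: T>10 °C ⇒ hinge -0.080·(18.8−10) = -0.7040
  SO₂ term: 0.0053·34.4^0.26·exp(0.059·65-0.7040) = 0.3045
  Sd branch = 0.01025·Sd^0.27·e^(0.036·RH+0.049·T) = 1.253 μm/a
  r_corr = 0.3045 + 1.253 = 1.558 μm/a
  mass loss = 1.558 μm/a × 8.96 g/cm³ = 13.96 g·m⁻²·a⁻¹
zinc: f(T) = -0.071·(T−10) [T>10 °C] = -0.6248
  Pd branch = 0.0129·Pd^0.44·e^(0.046·RH+f) = 0.6514 μm/a
  Sd branch = 0.0175·Sd^0.57·e^(0.008·RH+0.085·T) = 3.797 μm/a
  r_corr = 0.6514 + 3.797 = 4.449 μm/a
  mass loss = 4.449 μm/a × 7.14 g/cm³ = 31.77 g·m⁻²·a⁻¹
Ordering by g·m⁻²·a⁻¹: zinc (31.8) > copper (14)

["zinc", "copper"]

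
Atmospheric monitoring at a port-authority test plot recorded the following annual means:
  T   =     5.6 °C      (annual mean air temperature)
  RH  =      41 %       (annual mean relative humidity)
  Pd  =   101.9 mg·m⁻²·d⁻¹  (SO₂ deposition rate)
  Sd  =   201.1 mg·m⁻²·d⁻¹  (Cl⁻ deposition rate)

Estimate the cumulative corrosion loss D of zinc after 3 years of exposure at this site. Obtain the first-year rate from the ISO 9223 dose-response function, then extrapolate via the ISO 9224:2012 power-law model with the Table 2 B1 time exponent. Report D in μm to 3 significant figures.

zinc: temperature factor f = +0.038·(-4.4) = -0.1672
  sulphur-dioxide contribution → 0.5504 μm/a
  chloride contribution → 0.8038 μm/a
  ⇒ r_corr(zinc) = 1.354 μm/a
ISO 9224: D(t) = r_corr · t^b with b = 0.813 (zinc, B1)
  D(3) = 1.354 × 3^0.813 = 1.354 × 2.443 = 3.308 μm

D(3) = 3.31 μm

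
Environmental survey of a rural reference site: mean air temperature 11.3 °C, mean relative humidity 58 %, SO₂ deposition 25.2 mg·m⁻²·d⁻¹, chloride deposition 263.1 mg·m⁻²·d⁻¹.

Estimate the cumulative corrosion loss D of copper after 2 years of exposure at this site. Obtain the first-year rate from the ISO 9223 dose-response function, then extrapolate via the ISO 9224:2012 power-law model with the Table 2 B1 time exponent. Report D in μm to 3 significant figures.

D(2) = 1.57 μm

copper: temperature factor f = -0.080·(1.3) = -0.1040
  Pd branch = 0.0053·Pd^0.26·e^(0.059·RH+f) = 0.3386 μm/a
  Sd branch = 0.01025·Sd^0.27·e^(0.036·RH+0.049·T) = 0.6478 μm/a
  r_corr = 0.3386 + 0.6478 = 0.9863 μm/a
ISO 9224: D(t) = r_corr · t^b with b = 0.667 (copper, B1)
  D(2) = 0.9863 × 2^0.667 = 0.9863 × 1.588 = 1.566 μm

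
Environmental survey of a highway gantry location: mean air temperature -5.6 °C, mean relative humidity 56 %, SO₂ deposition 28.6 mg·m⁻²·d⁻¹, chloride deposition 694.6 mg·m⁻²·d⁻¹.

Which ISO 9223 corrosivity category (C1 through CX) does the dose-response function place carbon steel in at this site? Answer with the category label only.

carbon steel: temperature factor f = +0.150·(-15.6) = -2.3400
  sulphur-dioxide contribution → 2.988 μm/a
  chloride contribution → 29.91 μm/a
  total first-year rate 32.9 μm/a
ISO 9223 Table 2 (carbon steel): 25 < 32.9 ≤ 50 μm/a ⇒ C3

C3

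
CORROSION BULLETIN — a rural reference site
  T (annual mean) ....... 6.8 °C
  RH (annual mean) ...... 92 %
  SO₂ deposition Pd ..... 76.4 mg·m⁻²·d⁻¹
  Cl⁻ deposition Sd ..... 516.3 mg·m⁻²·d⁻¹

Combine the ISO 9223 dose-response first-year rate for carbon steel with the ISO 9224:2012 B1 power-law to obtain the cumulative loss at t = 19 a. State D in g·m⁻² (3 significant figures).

carbon steel: temperature factor f = +0.150·(-3.2) = -0.4800
  sulphur-dioxide contribution → 65.74 μm/a
  chloride contribution → 134 μm/a
  total first-year rate 199.8 μm/a
Power-law: D(19) = r_corr · 19^0.523
  D(19) = 199.8 × 19^0.523 = 199.8 × 4.664 = 931.8 μm
  Mass loss = 931.8 μm × 7.85 g/cm³ = 7315 g·m⁻²

D(19) = 7.32e+03 g·m⁻²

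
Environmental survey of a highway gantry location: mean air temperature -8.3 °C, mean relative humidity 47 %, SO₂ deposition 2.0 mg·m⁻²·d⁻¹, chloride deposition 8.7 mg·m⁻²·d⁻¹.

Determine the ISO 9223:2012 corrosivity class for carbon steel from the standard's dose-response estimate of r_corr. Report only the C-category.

C2

carbon steel: T≤10 °C ⇒ hinge +0.150·(-8.3−10) = -2.7450
  SO₂ term: 1.77·2.0^0.52·exp(0.02·47-2.7450) = 0.4175
  Sd branch = 0.102·Sd^0.62·e^(0.033·RH+0.04·T) = 1.32 μm/a
  r_corr = 0.4175 + 1.32 = 1.737 μm/a
ISO 9223 Table 2 (carbon steel): 1.3 < 1.74 ≤ 25 μm/a ⇒ C2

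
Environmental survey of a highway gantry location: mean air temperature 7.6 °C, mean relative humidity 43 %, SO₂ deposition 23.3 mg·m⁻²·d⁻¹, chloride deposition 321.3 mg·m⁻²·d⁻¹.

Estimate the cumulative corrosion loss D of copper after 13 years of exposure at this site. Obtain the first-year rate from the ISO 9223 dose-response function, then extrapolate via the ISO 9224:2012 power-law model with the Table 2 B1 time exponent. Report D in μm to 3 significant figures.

D(13) = 2.46 μm

copper: f(T) = +0.126·(T−10) [T≤10 °C] = -0.3024
  sulphur-dioxide contribution → 0.1123 μm/a
  chloride contribution → 0.3324 μm/a
  total first-year rate 0.4446 μm/a
ISO 9224: D(t) = r_corr · t^b with b = 0.667 (copper, B1)
  D(13) = 0.4446 × 13^0.667 = 0.4446 × 5.534 = 2.46 μm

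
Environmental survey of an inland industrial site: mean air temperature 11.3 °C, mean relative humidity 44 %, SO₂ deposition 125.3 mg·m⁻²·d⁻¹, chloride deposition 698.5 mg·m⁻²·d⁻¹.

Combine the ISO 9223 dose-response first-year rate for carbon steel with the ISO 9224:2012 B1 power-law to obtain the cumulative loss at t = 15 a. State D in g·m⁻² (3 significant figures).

carbon steel: T>10 °C ⇒ hinge -0.054·(11.3−10) = -0.0702
  SO₂ term: 1.77·125.3^0.52·exp(0.02·44-0.0702) = 49.05
  Sd branch = 0.102·Sd^0.62·e^(0.033·RH+0.04·T) = 39.71 μm/a
  r_corr = 49.05 + 39.71 = 88.75 μm/a
Power-law: D(15) = r_corr · 15^0.523
  D(15) = 88.75 × 15^0.523 = 88.75 × 4.122 = 365.8 μm
  Mass loss = 365.8 μm × 7.85 g/cm³ = 2872 g·m⁻²

D(15) = 2.87e+03 g·m⁻²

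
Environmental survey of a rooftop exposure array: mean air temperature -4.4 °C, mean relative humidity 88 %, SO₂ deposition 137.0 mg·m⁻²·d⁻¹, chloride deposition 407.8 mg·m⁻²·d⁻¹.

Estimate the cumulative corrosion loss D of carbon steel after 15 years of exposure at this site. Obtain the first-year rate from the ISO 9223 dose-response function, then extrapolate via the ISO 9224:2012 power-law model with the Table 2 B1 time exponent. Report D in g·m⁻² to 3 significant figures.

D(15) = 2.59e+03 g·m⁻²

carbon steel: T≤10 °C ⇒ hinge +0.150·(-4.4−10) = -2.1600
  SO₂ term: 1.77·137.0^0.52·exp(0.02·88-2.1600) = 15.32
  Sd branch = 0.102·Sd^0.62·e^(0.033·RH+0.04·T) = 64.84 μm/a
  sum: 15.32 + 64.84 → r_corr = 80.16 μm/a
Long-term exponent b (ISO 9224 Table 2, B1) = 0.523
  D(15) = 80.16 × 15^0.523 = 80.16 × 4.122 = 330.4 μm
  Mass loss = 330.4 μm × 7.85 g/cm³ = 2594 g·m⁻²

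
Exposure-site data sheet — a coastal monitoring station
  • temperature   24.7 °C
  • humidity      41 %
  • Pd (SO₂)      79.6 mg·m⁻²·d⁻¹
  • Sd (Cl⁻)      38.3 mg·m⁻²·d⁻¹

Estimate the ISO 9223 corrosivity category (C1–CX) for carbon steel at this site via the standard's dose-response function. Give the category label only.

carbon steel: T>10 °C ⇒ hinge -0.054·(24.7−10) = -0.7938
  sulphur-dioxide contribution → 17.69 μm/a
  chloride contribution → 10.16 μm/a
  total first-year rate 27.85 μm/a
27.9 μm/a falls in (25, 50] for carbon steel → category C3

C3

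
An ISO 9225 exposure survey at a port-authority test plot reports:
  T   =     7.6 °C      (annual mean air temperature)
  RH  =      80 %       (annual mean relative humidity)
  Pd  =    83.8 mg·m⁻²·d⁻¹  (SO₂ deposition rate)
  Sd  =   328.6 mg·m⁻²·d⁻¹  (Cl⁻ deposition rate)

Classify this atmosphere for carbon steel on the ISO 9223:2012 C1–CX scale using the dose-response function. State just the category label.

C5

carbon steel: f(T) = +0.150·(T−10) [T≤10 °C] = -0.3600
  Pd branch = 1.77·Pd^0.52·e^(0.02·RH+f) = 61.18 μm/a
  Sd branch = 0.102·Sd^0.62·e^(0.033·RH+0.04·T) = 70.39 μm/a
  sum: 61.18 + 70.39 → r_corr = 131.6 μm/a
ISO 9223 Table 2 (carbon steel): 80 < 132 ≤ 200 μm/a ⇒ C5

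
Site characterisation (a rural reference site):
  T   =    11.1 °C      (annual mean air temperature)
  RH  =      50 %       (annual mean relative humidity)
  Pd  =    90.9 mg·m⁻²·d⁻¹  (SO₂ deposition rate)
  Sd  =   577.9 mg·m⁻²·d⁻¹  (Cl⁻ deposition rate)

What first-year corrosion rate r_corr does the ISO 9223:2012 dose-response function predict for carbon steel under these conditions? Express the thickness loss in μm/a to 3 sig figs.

r_corr = 90.0 μm/a

carbon steel: f(T) = -0.054·(T−10) [T>10 °C] = -0.0594
  Pd branch = 1.77·Pd^0.52·e^(0.02·RH+f) = 47.31 μm/a
  Cl⁻ term: 0.102·577.9^0.62·exp(0.033·50+0.04·11.1) = 42.69
  r_corr = 47.31 + 42.69 = 90 μm/a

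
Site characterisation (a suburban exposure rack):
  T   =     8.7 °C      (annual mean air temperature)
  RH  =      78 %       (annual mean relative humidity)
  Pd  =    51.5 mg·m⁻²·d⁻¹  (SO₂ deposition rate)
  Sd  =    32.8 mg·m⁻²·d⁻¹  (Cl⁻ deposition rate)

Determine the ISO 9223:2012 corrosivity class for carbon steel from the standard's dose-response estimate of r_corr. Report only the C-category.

C4

carbon steel: f(T) = +0.150·(T−10) [T≤10 °C] = -0.1950
  sulphur-dioxide contribution → 53.82 μm/a
  chloride contribution → 16.5 μm/a
  ⇒ r_corr(carbon steel) = 70.32 μm/a
70.3 μm/a falls in (50, 80] for carbon steel → category C4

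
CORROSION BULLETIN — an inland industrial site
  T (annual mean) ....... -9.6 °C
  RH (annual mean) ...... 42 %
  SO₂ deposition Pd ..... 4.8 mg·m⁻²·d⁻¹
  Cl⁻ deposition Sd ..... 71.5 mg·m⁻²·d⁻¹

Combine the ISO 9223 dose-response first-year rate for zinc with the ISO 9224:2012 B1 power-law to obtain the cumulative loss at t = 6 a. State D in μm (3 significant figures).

zinc: T≤10 °C ⇒ hinge +0.038·(-9.6−10) = -0.7448
  SO₂ term: 0.0129·4.8^0.44·exp(0.046·42-0.7448) = 0.08432
  Sd branch = 0.0175·Sd^0.57·e^(0.008·RH+0.085·T) = 0.1235 μm/a
  r_corr = 0.08432 + 0.1235 = 0.2078 μm/a
ISO 9224: D(t) = r_corr · t^b with b = 0.813 (zinc, B1)
  D(6) = 0.2078 × 6^0.813 = 0.2078 × 4.292 = 0.8918 μm

D(6) = 0.892 μm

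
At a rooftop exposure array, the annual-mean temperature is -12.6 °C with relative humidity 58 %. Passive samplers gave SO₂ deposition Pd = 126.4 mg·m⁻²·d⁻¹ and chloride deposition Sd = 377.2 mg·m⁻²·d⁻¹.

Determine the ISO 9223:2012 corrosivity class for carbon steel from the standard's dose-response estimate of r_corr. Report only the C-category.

C2

carbon steel: temperature factor f = +0.150·(-22.6) = -3.3900
  Pd branch = 1.77·Pd^0.52·e^(0.02·RH+f) = 2.357 μm/a
  Sd branch = 0.102·Sd^0.62·e^(0.033·RH+0.04·T) = 16.54 μm/a
  r_corr = 2.357 + 16.54 = 18.89 μm/a
18.9 μm/a falls in (1.3, 25] for carbon steel → category C2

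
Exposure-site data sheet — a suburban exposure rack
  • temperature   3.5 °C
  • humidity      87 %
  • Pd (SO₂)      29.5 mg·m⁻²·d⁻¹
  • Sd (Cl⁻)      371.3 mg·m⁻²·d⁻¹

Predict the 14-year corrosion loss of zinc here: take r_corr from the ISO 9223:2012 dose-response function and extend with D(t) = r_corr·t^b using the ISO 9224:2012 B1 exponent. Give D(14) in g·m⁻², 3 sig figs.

D(14) = 233 g·m⁻²

zinc: f(T) = +0.038·(T−10) [T≤10 °C] = -0.2470
  Pd branch = 0.0129·Pd^0.44·e^(0.046·RH+f) = 2.444 μm/a
  Cl⁻ term: 0.0175·371.3^0.57·exp(0.008·87+0.085·3.5) = 1.378
  sum: 2.444 + 1.378 → r_corr = 3.822 μm/a
Long-term exponent b (ISO 9224 Table 2, B1) = 0.813
  D(14) = 3.822 × 14^0.813 = 3.822 × 8.547 = 32.67 μm
  Mass loss = 32.67 μm × 7.14 g/cm³ = 233.2 g·m⁻²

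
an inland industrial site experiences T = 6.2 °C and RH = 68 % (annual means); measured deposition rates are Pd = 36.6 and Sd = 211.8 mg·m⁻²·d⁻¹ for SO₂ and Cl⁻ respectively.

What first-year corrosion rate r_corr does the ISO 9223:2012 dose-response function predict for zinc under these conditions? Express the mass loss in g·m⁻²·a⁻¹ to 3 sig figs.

r_corr = 16.6 g·m⁻²·a⁻¹

zinc: temperature factor f = +0.038·(-3.8) = -0.1444
  sulphur-dioxide contribution → 1.242 μm/a
  chloride contribution → 1.081 μm/a
  ⇒ r_corr(zinc) = 2.324 μm/a
Convert to mass loss: 2.324 μm/a × 7.14 g/cm³ = 16.59 g·m⁻²·a⁻¹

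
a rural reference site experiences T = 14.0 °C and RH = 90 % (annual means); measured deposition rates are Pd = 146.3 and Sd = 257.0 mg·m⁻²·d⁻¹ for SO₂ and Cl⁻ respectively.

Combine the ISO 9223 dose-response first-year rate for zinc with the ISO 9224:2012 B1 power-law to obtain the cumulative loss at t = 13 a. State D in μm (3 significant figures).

D(13) = 66.5 μm

zinc: T>10 °C ⇒ hinge -0.071·(14.0−10) = -0.2840
  Pd branch = 0.0129·Pd^0.44·e^(0.046·RH+f) = 5.469 μm/a
  Sd branch = 0.0175·Sd^0.57·e^(0.008·RH+0.085·T) = 2.794 μm/a
  sum: 5.469 + 2.794 → r_corr = 8.263 μm/a
ISO 9224: D(t) = r_corr · t^b with b = 0.813 (zinc, B1)
  D(13) = 8.263 × 13^0.813 = 8.263 × 8.047 = 66.49 μm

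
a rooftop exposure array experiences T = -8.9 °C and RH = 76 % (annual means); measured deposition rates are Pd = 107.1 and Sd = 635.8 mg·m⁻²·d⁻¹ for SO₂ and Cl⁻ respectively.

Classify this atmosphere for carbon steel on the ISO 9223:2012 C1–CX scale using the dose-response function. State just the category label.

carbon steel: T≤10 °C ⇒ hinge +0.150·(-8.9−10) = -2.8350
  SO₂ term: 1.77·107.1^0.52·exp(0.02·76-2.8350) = 5.4
  Cl⁻ term: 0.102·635.8^0.62·exp(0.033·76+0.04·-8.9) = 48
  r_corr = 5.4 + 48 = 53.4 μm/a
ISO 9223 Table 2 (carbon steel): 50 < 53.4 ≤ 80 μm/a ⇒ C4

C4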